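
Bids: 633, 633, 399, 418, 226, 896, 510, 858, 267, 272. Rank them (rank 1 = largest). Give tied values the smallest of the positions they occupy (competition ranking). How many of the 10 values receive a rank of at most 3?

Sorted (descending): 896, 858, 633, 633, 510, 418, 399, 272, 267, 226
The 2 values of 633 occupy positions 3–4 → each gets rank 3.
Ranks ≤ 3: {1, 2, 3, 3} → 4 values.

4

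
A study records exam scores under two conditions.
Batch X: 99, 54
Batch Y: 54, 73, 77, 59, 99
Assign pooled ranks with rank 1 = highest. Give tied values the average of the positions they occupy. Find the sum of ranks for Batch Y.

20

Sorted (descending): 99, 99, 77, 73, 59, 54, 54
The 2 values of 99 occupy positions 1–2 → average rank (1+2)/2 = 1.5.
The 2 values of 54 occupy positions 6–7 → average rank (6+7)/2 = 6.5.
Batch Y values → pooled ranks: 54→6.5, 73→4, 77→3, 59→5, 99→1.5
Rank sum = 6.5 + 4 + 3 + 5 + 1.5 = 20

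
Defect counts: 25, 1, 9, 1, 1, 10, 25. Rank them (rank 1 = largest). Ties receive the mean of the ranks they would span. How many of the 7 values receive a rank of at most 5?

4

Sorted (descending): 25, 25, 10, 9, 1, 1, 1
The 2 values of 25 occupy positions 1–2 → average rank (1+2)/2 = 1.5.
The 3 values of 1 occupy positions 5–7 → average rank 6.
Ranks ≤ 5: {1.5, 1.5, 3, 4} → 4 values.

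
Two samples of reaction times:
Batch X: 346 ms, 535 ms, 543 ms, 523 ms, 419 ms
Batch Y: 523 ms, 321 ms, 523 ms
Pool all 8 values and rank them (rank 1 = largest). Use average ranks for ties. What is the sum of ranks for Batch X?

20

Sorted (descending): 543, 535, 523, 523, 523, 419, 346, 321
The 3 values of 523 occupy positions 3–5 → average rank 4.
Batch X values → pooled ranks: 346→7, 535→2, 543→1, 523→4, 419→6
Rank sum = 7 + 2 + 1 + 4 + 6 = 20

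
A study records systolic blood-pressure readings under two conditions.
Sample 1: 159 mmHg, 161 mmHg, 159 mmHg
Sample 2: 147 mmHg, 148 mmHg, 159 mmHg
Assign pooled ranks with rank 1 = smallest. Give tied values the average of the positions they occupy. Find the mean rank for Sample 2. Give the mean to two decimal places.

Sorted (ascending): 147, 148, 159, 159, 159, 161
The 3 values of 159 occupy positions 3–5 → average rank 4.
Sample 2 values → pooled ranks: 147→1, 148→2, 159→4
Mean rank = (1 + 2 + 4) / 3 = 2.33

2.33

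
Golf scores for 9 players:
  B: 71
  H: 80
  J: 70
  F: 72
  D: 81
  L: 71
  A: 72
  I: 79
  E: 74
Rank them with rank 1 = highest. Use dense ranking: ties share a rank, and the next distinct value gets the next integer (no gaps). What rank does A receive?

5

Sorted (descending): 81, 80, 79, 74, 72, 72, 71, 71, 70
The 2 values of 72 share dense rank 5.
The 2 values of 71 share dense rank 6.
Remaining distinct values take the next consecutive integers.
A has value 72 → rank 5.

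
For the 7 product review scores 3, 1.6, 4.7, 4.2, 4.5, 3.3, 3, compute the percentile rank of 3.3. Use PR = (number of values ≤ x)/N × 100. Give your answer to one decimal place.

57.1

N = 7.
Strictly below 3.3: 3. Equal to 3.3: 1.
PR = 4/7 × 100 = 57.1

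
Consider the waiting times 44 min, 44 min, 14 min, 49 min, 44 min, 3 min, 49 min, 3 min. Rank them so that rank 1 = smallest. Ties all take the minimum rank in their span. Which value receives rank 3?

14

Sorted (ascending): 3, 3, 14, 44, 44, 44, 49, 49
The 2 values of 3 occupy positions 1–2 → each gets rank 1.
The 3 values of 44 occupy positions 4–6 → each gets rank 4.
The 2 values of 49 occupy positions 7–8 → each gets rank 7.
Rank 3 → value 14.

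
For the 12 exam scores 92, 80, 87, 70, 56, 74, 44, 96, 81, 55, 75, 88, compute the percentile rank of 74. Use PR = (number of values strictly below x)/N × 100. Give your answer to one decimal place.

33.3

N = 12.
Strictly below 74: 4. Equal to 74: 1.
PR = 4/12 × 100 = 33.3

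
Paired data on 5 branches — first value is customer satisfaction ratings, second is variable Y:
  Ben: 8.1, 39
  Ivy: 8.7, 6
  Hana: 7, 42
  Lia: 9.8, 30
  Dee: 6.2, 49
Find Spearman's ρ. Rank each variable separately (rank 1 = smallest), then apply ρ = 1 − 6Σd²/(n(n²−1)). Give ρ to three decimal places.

-0.900

Ranks of variable 1: 3, 4, 2, 5, 1
Ranks of variable 2: 3, 1, 4, 2, 5
d = r₁ − r₂: 0, 3, -2, 3, -4
d²: 0, 9, 4, 9, 16; Σd² = 38
ρ = 1 − 6·38/(5·24) = 1 − 228/120 = -0.900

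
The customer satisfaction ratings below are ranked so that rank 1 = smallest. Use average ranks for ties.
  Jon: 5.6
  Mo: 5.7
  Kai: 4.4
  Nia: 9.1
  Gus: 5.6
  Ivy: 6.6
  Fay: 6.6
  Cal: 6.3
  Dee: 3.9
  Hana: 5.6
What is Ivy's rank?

8.5

Sorted (ascending): 3.9, 4.4, 5.6, 5.6, 5.6, 5.7, 6.3, 6.6, 6.6, 9.1
The 3 values of 5.6 occupy positions 3–5 → average rank 4.
The 2 values of 6.6 occupy positions 8–9 → average rank (8+9)/2 = 8.5.
Ivy has value 6.6 → rank 8.5.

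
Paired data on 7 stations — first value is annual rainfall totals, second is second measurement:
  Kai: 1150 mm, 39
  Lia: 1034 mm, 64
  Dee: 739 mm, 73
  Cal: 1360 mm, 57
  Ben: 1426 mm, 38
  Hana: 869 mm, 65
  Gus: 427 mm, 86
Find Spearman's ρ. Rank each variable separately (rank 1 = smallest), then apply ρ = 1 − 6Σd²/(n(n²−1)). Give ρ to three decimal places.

-0.964

Ranks of variable 1: 5, 4, 2, 6, 7, 3, 1
Ranks of variable 2: 2, 4, 6, 3, 1, 5, 7
d = r₁ − r₂: 3, 0, -4, 3, 6, -2, -6
d²: 9, 0, 16, 9, 36, 4, 36; Σd² = 110
ρ = 1 − 6·110/(7·48) = 1 − 660/336 = -0.964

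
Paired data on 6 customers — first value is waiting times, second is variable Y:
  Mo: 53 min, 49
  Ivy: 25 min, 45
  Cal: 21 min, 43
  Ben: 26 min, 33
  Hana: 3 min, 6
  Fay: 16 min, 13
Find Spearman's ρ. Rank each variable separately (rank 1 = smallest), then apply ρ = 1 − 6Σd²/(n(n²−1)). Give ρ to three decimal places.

0.829

Ranks of variable 1: 6, 4, 3, 5, 1, 2
Ranks of variable 2: 6, 5, 4, 3, 1, 2
d = r₁ − r₂: 0, -1, -1, 2, 0, 0
d²: 0, 1, 1, 4, 0, 0; Σd² = 6
ρ = 1 − 6·6/(6·35) = 1 − 36/210 = 0.829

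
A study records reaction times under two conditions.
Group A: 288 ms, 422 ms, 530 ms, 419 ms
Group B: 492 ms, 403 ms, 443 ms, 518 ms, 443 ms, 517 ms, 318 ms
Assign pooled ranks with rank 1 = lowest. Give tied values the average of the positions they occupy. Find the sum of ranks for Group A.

Sorted (ascending): 288, 318, 403, 419, 422, 443, 443, 492, 517, 518, 530
The 2 values of 443 occupy positions 6–7 → average rank (6+7)/2 = 6.5.
Group A values → pooled ranks: 288→1, 422→5, 530→11, 419→4
Rank sum = 1 + 5 + 11 + 4 = 21

21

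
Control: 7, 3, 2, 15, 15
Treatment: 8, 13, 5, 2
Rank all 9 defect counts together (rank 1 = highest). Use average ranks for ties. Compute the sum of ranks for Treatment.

Sorted (descending): 15, 15, 13, 8, 7, 5, 3, 2, 2
The 2 values of 15 occupy positions 1–2 → average rank (1+2)/2 = 1.5.
The 2 values of 2 occupy positions 8–9 → average rank (8+9)/2 = 8.5.
Treatment values → pooled ranks: 8→4, 13→3, 5→6, 2→8.5
Rank sum = 4 + 3 + 6 + 8.5 = 21.5

21.5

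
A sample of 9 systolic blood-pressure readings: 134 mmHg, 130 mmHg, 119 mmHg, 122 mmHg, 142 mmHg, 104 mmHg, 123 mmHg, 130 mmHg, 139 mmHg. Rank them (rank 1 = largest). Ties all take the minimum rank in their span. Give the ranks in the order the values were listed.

Sorted (descending): 142, 139, 134, 130, 130, 123, 122, 119, 104
The 2 values of 130 occupy positions 4–5 → each gets rank 4.

3, 4, 8, 7, 1, 9, 6, 4, 2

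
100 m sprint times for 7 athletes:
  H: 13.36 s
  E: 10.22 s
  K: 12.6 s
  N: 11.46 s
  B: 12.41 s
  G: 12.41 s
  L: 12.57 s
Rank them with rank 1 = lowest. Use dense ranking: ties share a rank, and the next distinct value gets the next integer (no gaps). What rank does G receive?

Sorted (ascending): 10.22, 11.46, 12.41, 12.41, 12.57, 12.6, 13.36
The 2 values of 12.41 share dense rank 3.
Remaining distinct values take the next consecutive integers.
G has value 12.41 s → rank 3.

3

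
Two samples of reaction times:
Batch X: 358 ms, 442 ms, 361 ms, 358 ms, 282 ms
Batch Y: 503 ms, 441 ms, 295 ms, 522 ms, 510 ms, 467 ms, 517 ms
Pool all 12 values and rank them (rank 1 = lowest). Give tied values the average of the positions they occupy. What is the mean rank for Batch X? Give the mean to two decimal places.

Sorted (ascending): 282, 295, 358, 358, 361, 441, 442, 467, 503, 510, 517, 522
The 2 values of 358 occupy positions 3–4 → average rank (3+4)/2 = 3.5.
Batch X values → pooled ranks: 358→3.5, 442→7, 361→5, 358→3.5, 282→1
Mean rank = (3.5 + 7 + 5 + 3.5 + 1) / 5 = 4.00

4.00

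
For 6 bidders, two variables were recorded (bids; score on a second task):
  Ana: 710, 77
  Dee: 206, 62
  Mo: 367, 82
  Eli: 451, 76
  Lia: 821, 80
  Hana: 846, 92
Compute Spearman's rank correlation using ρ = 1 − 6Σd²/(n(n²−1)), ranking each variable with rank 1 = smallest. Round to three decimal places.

Ranks of variable 1: 4, 1, 2, 3, 5, 6
Ranks of variable 2: 3, 1, 5, 2, 4, 6
d = r₁ − r₂: 1, 0, -3, 1, 1, 0
d²: 1, 0, 9, 1, 1, 0; Σd² = 12
ρ = 1 − 6·12/(6·35) = 1 − 72/210 = 0.657

0.657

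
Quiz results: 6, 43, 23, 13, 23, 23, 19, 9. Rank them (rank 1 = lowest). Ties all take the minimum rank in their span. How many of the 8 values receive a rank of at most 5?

Sorted (ascending): 6, 9, 13, 19, 23, 23, 23, 43
The 3 values of 23 occupy positions 5–7 → each gets rank 5.
Ranks ≤ 5: {1, 2, 3, 4, 5, 5, 5} → 7 values.

7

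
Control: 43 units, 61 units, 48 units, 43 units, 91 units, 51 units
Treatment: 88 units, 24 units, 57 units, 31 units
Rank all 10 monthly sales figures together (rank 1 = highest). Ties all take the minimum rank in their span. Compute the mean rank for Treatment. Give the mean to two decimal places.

Sorted (descending): 91, 88, 61, 57, 51, 48, 43, 43, 31, 24
The 2 values of 43 occupy positions 7–8 → each gets rank 7.
Treatment values → pooled ranks: 88→2, 24→10, 57→4, 31→9
Mean rank = (2 + 10 + 4 + 9) / 4 = 6.25

6.25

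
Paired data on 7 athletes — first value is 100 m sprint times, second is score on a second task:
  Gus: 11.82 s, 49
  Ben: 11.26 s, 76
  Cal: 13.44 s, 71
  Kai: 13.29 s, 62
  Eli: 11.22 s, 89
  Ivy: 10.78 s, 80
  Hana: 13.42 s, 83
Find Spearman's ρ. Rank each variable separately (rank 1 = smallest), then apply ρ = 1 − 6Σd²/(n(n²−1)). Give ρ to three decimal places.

Ranks of variable 1: 4, 3, 7, 5, 2, 1, 6
Ranks of variable 2: 1, 4, 3, 2, 7, 5, 6
d = r₁ − r₂: 3, -1, 4, 3, -5, -4, 0
d²: 9, 1, 16, 9, 25, 16, 0; Σd² = 76
ρ = 1 − 6·76/(7·48) = 1 − 456/336 = -0.357

-0.357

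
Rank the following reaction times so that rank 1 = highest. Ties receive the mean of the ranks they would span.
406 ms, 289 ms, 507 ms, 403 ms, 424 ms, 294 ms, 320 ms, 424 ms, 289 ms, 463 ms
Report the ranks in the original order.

5, 9.5, 1, 6, 3.5, 8, 7, 3.5, 9.5, 2

Sorted (descending): 507, 463, 424, 424, 406, 403, 320, 294, 289, 289
The 2 values of 424 occupy positions 3–4 → average rank (3+4)/2 = 3.5.
The 2 values of 289 occupy positions 9–10 → average rank (9+10)/2 = 9.5.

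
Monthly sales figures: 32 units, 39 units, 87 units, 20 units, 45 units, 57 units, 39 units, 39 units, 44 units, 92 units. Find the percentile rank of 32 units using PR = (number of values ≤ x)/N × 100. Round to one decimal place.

N = 10.
Strictly below 32: 1. Equal to 32: 1.
PR = 2/10 × 100 = 20.0

20.0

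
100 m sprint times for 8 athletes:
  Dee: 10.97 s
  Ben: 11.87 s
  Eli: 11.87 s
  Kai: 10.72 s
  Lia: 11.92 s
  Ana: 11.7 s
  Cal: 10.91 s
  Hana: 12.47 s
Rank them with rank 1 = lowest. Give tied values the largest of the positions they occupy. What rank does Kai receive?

Sorted (ascending): 10.72, 10.91, 10.97, 11.7, 11.87, 11.87, 11.92, 12.47
The 2 values of 11.87 occupy positions 5–6 → each gets rank 6.
Kai has value 10.72 s → rank 1.

1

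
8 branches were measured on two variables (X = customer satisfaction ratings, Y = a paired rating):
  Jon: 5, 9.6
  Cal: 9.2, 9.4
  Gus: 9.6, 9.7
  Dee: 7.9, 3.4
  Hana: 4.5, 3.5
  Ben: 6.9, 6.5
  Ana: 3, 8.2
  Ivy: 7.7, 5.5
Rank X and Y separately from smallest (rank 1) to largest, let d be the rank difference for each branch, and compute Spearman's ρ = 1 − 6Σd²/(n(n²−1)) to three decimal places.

Ranks of variable 1: 3, 7, 8, 6, 2, 4, 1, 5
Ranks of variable 2: 7, 6, 8, 1, 2, 4, 5, 3
d = r₁ − r₂: -4, 1, 0, 5, 0, 0, -4, 2
d²: 16, 1, 0, 25, 0, 0, 16, 4; Σd² = 62
ρ = 1 − 6·62/(8·63) = 1 − 372/504 = 0.262

0.262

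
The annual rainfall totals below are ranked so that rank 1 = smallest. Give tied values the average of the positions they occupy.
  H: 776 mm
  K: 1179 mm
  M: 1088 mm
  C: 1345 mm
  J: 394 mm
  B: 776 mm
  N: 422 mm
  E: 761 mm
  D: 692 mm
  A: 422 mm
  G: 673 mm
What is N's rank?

2.5

Sorted (ascending): 394, 422, 422, 673, 692, 761, 776, 776, 1088, 1179, 1345
The 2 values of 422 occupy positions 2–3 → average rank (2+3)/2 = 2.5.
The 2 values of 776 occupy positions 7–8 → average rank (7+8)/2 = 7.5.
N has value 422 mm → rank 2.5.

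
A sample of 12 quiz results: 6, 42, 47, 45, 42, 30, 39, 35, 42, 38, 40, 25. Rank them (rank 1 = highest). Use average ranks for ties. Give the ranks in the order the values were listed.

Sorted (descending): 47, 45, 42, 42, 42, 40, 39, 38, 35, 30, 25, 6
The 3 values of 42 occupy positions 3–5 → average rank 4.

12, 4, 1, 2, 4, 10, 7, 9, 4, 8, 6, 11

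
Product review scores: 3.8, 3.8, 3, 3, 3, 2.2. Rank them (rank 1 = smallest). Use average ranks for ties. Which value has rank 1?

2.2

Sorted (ascending): 2.2, 3, 3, 3, 3.8, 3.8
The 3 values of 3 occupy positions 2–4 → average rank 3.
The 2 values of 3.8 occupy positions 5–6 → average rank (5+6)/2 = 5.5.
Rank 1 → value 2.2.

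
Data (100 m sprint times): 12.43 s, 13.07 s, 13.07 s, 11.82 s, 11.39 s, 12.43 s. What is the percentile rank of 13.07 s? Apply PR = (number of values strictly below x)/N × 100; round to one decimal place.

66.7

N = 6.
Strictly below 13.07: 4. Equal to 13.07: 2.
PR = 4/6 × 100 = 66.7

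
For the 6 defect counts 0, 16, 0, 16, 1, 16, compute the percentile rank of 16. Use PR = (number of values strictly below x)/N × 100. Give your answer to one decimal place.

50.0

N = 6.
Strictly below 16: 3. Equal to 16: 3.
PR = 3/6 × 100 = 50.0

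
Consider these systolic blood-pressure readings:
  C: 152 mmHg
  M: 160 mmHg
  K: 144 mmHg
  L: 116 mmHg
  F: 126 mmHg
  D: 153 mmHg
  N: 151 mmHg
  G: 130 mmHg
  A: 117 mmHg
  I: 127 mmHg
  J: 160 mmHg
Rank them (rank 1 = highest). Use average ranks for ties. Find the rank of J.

Sorted (descending): 160, 160, 153, 152, 151, 144, 130, 127, 126, 117, 116
The 2 values of 160 occupy positions 1–2 → average rank (1+2)/2 = 1.5.
J has value 160 mmHg → rank 1.5.

1.5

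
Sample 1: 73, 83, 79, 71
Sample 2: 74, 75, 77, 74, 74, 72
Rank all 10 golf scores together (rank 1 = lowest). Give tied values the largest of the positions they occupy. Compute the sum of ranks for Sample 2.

Sorted (ascending): 71, 72, 73, 74, 74, 74, 75, 77, 79, 83
The 3 values of 74 occupy positions 4–6 → each gets rank 6.
Sample 2 values → pooled ranks: 74→6, 75→7, 77→8, 74→6, 74→6, 72→2
Rank sum = 6 + 7 + 8 + 6 + 6 + 2 = 35

35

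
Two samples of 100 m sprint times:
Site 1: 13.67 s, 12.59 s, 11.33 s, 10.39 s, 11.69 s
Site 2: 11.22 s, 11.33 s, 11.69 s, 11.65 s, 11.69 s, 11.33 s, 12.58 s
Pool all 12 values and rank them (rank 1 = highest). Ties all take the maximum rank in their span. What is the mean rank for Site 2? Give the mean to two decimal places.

7.57

Sorted (descending): 13.67, 12.59, 12.58, 11.69, 11.69, 11.69, 11.65, 11.33, 11.33, 11.33, 11.22, 10.39
The 3 values of 11.69 occupy positions 4–6 → each gets rank 6.
The 3 values of 11.33 occupy positions 8–10 → each gets rank 10.
Site 2 values → pooled ranks: 11.22→11, 11.33→10, 11.69→6, 11.65→7, 11.69→6, 11.33→10, 12.58→3
Mean rank = (11 + 10 + 6 + 7 + 6 + 10 + 3) / 7 = 7.57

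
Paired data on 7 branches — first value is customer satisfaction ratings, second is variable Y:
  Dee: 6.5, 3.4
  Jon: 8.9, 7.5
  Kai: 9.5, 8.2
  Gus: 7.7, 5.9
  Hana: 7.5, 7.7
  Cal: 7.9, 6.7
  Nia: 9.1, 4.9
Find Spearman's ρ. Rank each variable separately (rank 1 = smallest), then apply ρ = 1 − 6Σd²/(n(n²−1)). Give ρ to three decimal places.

0.429

Ranks of variable 1: 1, 5, 7, 3, 2, 4, 6
Ranks of variable 2: 1, 5, 7, 3, 6, 4, 2
d = r₁ − r₂: 0, 0, 0, 0, -4, 0, 4
d²: 0, 0, 0, 0, 16, 0, 16; Σd² = 32
ρ = 1 − 6·32/(7·48) = 1 − 192/336 = 0.429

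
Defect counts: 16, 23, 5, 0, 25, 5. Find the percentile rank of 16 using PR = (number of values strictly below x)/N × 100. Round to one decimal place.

N = 6.
Strictly below 16: 3. Equal to 16: 1.
PR = 3/6 × 100 = 50.0

50.0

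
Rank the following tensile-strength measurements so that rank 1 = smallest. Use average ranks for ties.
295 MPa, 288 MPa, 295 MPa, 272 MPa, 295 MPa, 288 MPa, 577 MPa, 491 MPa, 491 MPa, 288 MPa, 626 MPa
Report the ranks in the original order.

Sorted (ascending): 272, 288, 288, 288, 295, 295, 295, 491, 491, 577, 626
The 3 values of 288 occupy positions 2–4 → average rank 3.
The 3 values of 295 occupy positions 5–7 → average rank 6.
The 2 values of 491 occupy positions 8–9 → average rank (8+9)/2 = 8.5.

6, 3, 6, 1, 6, 3, 10, 8.5, 8.5, 3, 11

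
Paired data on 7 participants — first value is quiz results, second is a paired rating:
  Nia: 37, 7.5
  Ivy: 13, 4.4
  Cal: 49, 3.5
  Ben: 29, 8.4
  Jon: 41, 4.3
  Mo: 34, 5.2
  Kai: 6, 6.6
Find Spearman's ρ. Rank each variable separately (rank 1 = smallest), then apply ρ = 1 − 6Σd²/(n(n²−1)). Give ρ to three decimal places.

Ranks of variable 1: 5, 2, 7, 3, 6, 4, 1
Ranks of variable 2: 6, 3, 1, 7, 2, 4, 5
d = r₁ − r₂: -1, -1, 6, -4, 4, 0, -4
d²: 1, 1, 36, 16, 16, 0, 16; Σd² = 86
ρ = 1 − 6·86/(7·48) = 1 − 516/336 = -0.536

-0.536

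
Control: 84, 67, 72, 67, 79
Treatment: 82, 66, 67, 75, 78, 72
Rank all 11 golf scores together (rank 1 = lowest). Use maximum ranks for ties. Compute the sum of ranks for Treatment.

36

Sorted (ascending): 66, 67, 67, 67, 72, 72, 75, 78, 79, 82, 84
The 3 values of 67 occupy positions 2–4 → each gets rank 4.
The 2 values of 72 occupy positions 5–6 → each gets rank 6.
Treatment values → pooled ranks: 82→10, 66→1, 67→4, 75→7, 78→8, 72→6
Rank sum = 10 + 1 + 4 + 7 + 8 + 6 = 36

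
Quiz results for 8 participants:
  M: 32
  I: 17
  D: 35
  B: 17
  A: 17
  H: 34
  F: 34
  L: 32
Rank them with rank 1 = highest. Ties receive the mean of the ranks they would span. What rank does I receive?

7

Sorted (descending): 35, 34, 34, 32, 32, 17, 17, 17
The 2 values of 34 occupy positions 2–3 → average rank (2+3)/2 = 2.5.
The 2 values of 32 occupy positions 4–5 → average rank (4+5)/2 = 4.5.
The 3 values of 17 occupy positions 6–8 → average rank 7.
I has value 17 → rank 7.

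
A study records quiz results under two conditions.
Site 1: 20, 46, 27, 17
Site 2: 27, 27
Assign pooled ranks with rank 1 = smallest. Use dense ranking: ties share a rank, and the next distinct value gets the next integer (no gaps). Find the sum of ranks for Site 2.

Sorted (ascending): 17, 20, 27, 27, 27, 46
The 3 values of 27 share dense rank 3.
Remaining distinct values take the next consecutive integers.
Site 2 values → pooled ranks: 27→3, 27→3
Rank sum = 3 + 3 = 6

6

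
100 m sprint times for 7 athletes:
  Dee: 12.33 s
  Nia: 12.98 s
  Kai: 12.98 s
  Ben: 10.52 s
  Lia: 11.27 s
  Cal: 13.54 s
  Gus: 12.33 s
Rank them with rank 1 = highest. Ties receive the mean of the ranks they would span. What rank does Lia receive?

6

Sorted (descending): 13.54, 12.98, 12.98, 12.33, 12.33, 11.27, 10.52
The 2 values of 12.98 occupy positions 2–3 → average rank (2+3)/2 = 2.5.
The 2 values of 12.33 occupy positions 4–5 → average rank (4+5)/2 = 4.5.
Lia has value 11.27 s → rank 6.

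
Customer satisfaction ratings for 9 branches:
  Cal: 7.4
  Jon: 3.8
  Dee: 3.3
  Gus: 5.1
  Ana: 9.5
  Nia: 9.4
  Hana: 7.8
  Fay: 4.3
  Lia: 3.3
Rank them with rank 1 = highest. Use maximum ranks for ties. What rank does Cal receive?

Sorted (descending): 9.5, 9.4, 7.8, 7.4, 5.1, 4.3, 3.8, 3.3, 3.3
The 2 values of 3.3 occupy positions 8–9 → each gets rank 9.
Cal has value 7.4 → rank 4.

4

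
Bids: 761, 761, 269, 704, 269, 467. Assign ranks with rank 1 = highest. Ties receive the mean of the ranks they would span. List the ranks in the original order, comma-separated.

1.5, 1.5, 5.5, 3, 5.5, 4

Sorted (descending): 761, 761, 704, 467, 269, 269
The 2 values of 761 occupy positions 1–2 → average rank (1+2)/2 = 1.5.
The 2 values of 269 occupy positions 5–6 → average rank (5+6)/2 = 5.5.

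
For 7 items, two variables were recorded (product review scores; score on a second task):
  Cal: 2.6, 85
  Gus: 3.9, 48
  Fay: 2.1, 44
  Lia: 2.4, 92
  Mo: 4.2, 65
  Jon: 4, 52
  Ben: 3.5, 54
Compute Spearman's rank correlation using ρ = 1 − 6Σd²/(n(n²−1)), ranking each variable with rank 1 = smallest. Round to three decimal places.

Ranks of variable 1: 3, 5, 1, 2, 7, 6, 4
Ranks of variable 2: 6, 2, 1, 7, 5, 3, 4
d = r₁ − r₂: -3, 3, 0, -5, 2, 3, 0
d²: 9, 9, 0, 25, 4, 9, 0; Σd² = 56
ρ = 1 − 6·56/(7·48) = 1 − 336/336 = 0.000

0.000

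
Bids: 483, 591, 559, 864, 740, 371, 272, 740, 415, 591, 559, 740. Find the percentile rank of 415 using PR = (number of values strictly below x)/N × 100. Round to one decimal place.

N = 12.
Strictly below 415: 2. Equal to 415: 1.
PR = 2/12 × 100 = 16.7

16.7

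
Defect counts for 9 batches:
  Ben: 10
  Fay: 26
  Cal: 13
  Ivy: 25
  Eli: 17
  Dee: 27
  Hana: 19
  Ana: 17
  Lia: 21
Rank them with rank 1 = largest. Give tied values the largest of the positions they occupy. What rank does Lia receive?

4

Sorted (descending): 27, 26, 25, 21, 19, 17, 17, 13, 10
The 2 values of 17 occupy positions 6–7 → each gets rank 7.
Lia has value 21 → rank 4.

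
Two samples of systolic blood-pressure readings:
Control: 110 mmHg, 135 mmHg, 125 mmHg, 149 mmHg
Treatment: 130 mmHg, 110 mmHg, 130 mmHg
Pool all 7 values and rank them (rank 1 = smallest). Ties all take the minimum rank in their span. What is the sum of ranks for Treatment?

Sorted (ascending): 110, 110, 125, 130, 130, 135, 149
The 2 values of 110 occupy positions 1–2 → each gets rank 1.
The 2 values of 130 occupy positions 4–5 → each gets rank 4.
Treatment values → pooled ranks: 130→4, 110→1, 130→4
Rank sum = 4 + 1 + 4 = 9

9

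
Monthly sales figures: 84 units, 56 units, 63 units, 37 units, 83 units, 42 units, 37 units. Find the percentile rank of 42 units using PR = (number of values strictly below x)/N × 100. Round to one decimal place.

28.6

N = 7.
Strictly below 42: 2. Equal to 42: 1.
PR = 2/7 × 100 = 28.6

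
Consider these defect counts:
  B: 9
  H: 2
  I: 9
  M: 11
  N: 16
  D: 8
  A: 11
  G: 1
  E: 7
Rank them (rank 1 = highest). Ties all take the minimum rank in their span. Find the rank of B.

4

Sorted (descending): 16, 11, 11, 9, 9, 8, 7, 2, 1
The 2 values of 11 occupy positions 2–3 → each gets rank 2.
The 2 values of 9 occupy positions 4–5 → each gets rank 4.
B has value 9 → rank 4.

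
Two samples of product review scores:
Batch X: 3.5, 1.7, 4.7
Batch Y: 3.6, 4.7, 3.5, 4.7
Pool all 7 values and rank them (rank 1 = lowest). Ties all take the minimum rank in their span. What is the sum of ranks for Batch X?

Sorted (ascending): 1.7, 3.5, 3.5, 3.6, 4.7, 4.7, 4.7
The 2 values of 3.5 occupy positions 2–3 → each gets rank 2.
The 3 values of 4.7 occupy positions 5–7 → each gets rank 5.
Batch X values → pooled ranks: 3.5→2, 1.7→1, 4.7→5
Rank sum = 2 + 1 + 5 = 8

8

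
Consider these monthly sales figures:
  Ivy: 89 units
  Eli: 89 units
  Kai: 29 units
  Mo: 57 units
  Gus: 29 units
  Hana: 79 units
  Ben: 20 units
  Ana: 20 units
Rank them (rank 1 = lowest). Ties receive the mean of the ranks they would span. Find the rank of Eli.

7.5

Sorted (ascending): 20, 20, 29, 29, 57, 79, 89, 89
The 2 values of 20 occupy positions 1–2 → average rank (1+2)/2 = 1.5.
The 2 values of 29 occupy positions 3–4 → average rank (3+4)/2 = 3.5.
The 2 values of 89 occupy positions 7–8 → average rank (7+8)/2 = 7.5.
Eli has value 89 units → rank 7.5.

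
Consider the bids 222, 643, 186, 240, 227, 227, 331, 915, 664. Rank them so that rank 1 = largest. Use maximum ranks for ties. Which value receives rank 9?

Sorted (descending): 915, 664, 643, 331, 240, 227, 227, 222, 186
The 2 values of 227 occupy positions 6–7 → each gets rank 7.
Rank 9 → value 186.

186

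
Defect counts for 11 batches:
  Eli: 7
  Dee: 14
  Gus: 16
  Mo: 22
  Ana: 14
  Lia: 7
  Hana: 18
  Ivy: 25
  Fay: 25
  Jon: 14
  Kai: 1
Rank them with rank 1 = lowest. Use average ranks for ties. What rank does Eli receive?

Sorted (ascending): 1, 7, 7, 14, 14, 14, 16, 18, 22, 25, 25
The 2 values of 7 occupy positions 2–3 → average rank (2+3)/2 = 2.5.
The 3 values of 14 occupy positions 4–6 → average rank 5.
The 2 values of 25 occupy positions 10–11 → average rank (10+11)/2 = 10.5.
Eli has value 7 → rank 2.5.

2.5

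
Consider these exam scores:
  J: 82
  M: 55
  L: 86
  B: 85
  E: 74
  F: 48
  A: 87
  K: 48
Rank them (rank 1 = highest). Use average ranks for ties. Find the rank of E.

5

Sorted (descending): 87, 86, 85, 82, 74, 55, 48, 48
The 2 values of 48 occupy positions 7–8 → average rank (7+8)/2 = 7.5.
E has value 74 → rank 5.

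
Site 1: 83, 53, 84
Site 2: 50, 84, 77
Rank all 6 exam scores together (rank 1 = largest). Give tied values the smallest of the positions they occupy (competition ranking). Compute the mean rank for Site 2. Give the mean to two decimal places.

Sorted (descending): 84, 84, 83, 77, 53, 50
The 2 values of 84 occupy positions 1–2 → each gets rank 1.
Site 2 values → pooled ranks: 50→6, 84→1, 77→4
Mean rank = (6 + 1 + 4) / 3 = 3.67

3.67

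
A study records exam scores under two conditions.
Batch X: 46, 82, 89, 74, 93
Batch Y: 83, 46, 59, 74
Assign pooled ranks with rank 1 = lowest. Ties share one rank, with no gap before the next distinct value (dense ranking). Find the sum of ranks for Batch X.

Sorted (ascending): 46, 46, 59, 74, 74, 82, 83, 89, 93
The 2 values of 46 share dense rank 1.
The 2 values of 74 share dense rank 3.
Remaining distinct values take the next consecutive integers.
Batch X values → pooled ranks: 46→1, 82→4, 89→6, 74→3, 93→7
Rank sum = 1 + 4 + 6 + 3 + 7 = 21

21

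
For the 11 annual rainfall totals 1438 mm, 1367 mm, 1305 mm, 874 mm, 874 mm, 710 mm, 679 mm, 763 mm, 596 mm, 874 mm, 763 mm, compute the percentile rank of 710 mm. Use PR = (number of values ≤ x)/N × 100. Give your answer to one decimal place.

N = 11.
Strictly below 710: 2. Equal to 710: 1.
PR = 3/11 × 100 = 27.3

27.3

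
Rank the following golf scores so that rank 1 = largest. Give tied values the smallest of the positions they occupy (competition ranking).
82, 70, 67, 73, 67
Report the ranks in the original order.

1, 3, 4, 2, 4

Sorted (descending): 82, 73, 70, 67, 67
The 2 values of 67 occupy positions 4–5 → each gets rank 4.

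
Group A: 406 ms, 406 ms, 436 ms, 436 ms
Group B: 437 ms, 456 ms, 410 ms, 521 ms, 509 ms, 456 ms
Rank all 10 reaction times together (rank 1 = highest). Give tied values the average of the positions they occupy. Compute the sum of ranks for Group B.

Sorted (descending): 521, 509, 456, 456, 437, 436, 436, 410, 406, 406
The 2 values of 456 occupy positions 3–4 → average rank (3+4)/2 = 3.5.
The 2 values of 436 occupy positions 6–7 → average rank (6+7)/2 = 6.5.
The 2 values of 406 occupy positions 9–10 → average rank (9+10)/2 = 9.5.
Group B values → pooled ranks: 437→5, 456→3.5, 410→8, 521→1, 509→2, 456→3.5
Rank sum = 5 + 3.5 + 8 + 1 + 2 + 3.5 = 23

23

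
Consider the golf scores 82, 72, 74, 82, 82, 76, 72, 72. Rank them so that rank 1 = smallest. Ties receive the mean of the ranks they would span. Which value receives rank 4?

Sorted (ascending): 72, 72, 72, 74, 76, 82, 82, 82
The 3 values of 72 occupy positions 1–3 → average rank 2.
The 3 values of 82 occupy positions 6–8 → average rank 7.
Rank 4 → value 74.

74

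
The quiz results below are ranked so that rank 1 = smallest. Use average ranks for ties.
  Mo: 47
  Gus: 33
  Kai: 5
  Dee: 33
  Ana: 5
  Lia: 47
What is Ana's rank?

Sorted (ascending): 5, 5, 33, 33, 47, 47
The 2 values of 5 occupy positions 1–2 → average rank (1+2)/2 = 1.5.
The 2 values of 33 occupy positions 3–4 → average rank (3+4)/2 = 3.5.
The 2 values of 47 occupy positions 5–6 → average rank (5+6)/2 = 5.5.
Ana has value 5 → rank 1.5.

1.5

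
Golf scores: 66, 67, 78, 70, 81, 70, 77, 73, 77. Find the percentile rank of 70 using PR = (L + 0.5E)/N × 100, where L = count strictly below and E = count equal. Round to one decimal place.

33.3

N = 9.
Strictly below 70: 2. Equal to 70: 2.
PR = (2 + 0.5·2)/9 × 100 = 33.3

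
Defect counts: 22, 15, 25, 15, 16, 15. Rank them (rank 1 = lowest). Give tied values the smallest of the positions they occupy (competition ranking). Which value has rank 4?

16

Sorted (ascending): 15, 15, 15, 16, 22, 25
The 3 values of 15 occupy positions 1–3 → each gets rank 1.
Rank 4 → value 16.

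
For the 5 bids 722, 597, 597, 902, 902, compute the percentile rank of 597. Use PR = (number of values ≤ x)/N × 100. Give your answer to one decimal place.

40.0

N = 5.
Strictly below 597: 0. Equal to 597: 2.
PR = 2/5 × 100 = 40.0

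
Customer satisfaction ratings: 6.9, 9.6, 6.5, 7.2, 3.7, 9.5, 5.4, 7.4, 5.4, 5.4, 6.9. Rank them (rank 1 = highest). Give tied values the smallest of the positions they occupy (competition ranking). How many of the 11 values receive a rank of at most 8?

Sorted (descending): 9.6, 9.5, 7.4, 7.2, 6.9, 6.9, 6.5, 5.4, 5.4, 5.4, 3.7
The 2 values of 6.9 occupy positions 5–6 → each gets rank 5.
The 3 values of 5.4 occupy positions 8–10 → each gets rank 8.
Ranks ≤ 8: {1, 2, 3, 4, 5, 5, 7, 8, 8, 8} → 10 values.

10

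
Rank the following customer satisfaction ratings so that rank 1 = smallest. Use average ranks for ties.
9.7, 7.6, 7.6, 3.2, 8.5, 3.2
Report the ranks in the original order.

Sorted (ascending): 3.2, 3.2, 7.6, 7.6, 8.5, 9.7
The 2 values of 3.2 occupy positions 1–2 → average rank (1+2)/2 = 1.5.
The 2 values of 7.6 occupy positions 3–4 → average rank (3+4)/2 = 3.5.

6, 3.5, 3.5, 1.5, 5, 1.5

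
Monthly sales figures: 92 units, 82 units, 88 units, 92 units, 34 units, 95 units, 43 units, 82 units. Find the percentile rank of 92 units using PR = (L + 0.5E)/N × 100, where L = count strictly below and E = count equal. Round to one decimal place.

N = 8.
Strictly below 92: 5. Equal to 92: 2.
PR = (5 + 0.5·2)/8 × 100 = 75.0

75.0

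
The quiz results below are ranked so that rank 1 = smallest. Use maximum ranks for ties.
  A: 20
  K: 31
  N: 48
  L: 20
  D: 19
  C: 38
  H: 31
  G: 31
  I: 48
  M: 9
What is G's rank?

7

Sorted (ascending): 9, 19, 20, 20, 31, 31, 31, 38, 48, 48
The 2 values of 20 occupy positions 3–4 → each gets rank 4.
The 3 values of 31 occupy positions 5–7 → each gets rank 7.
The 2 values of 48 occupy positions 9–10 → each gets rank 10.
G has value 31 → rank 7.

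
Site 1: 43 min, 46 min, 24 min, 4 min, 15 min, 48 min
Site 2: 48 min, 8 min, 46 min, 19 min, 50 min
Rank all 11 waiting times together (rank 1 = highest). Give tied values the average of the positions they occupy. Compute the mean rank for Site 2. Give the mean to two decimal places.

5.20

Sorted (descending): 50, 48, 48, 46, 46, 43, 24, 19, 15, 8, 4
The 2 values of 48 occupy positions 2–3 → average rank (2+3)/2 = 2.5.
The 2 values of 46 occupy positions 4–5 → average rank (4+5)/2 = 4.5.
Site 2 values → pooled ranks: 48→2.5, 8→10, 46→4.5, 19→8, 50→1
Mean rank = (2.5 + 10 + 4.5 + 8 + 1) / 5 = 5.20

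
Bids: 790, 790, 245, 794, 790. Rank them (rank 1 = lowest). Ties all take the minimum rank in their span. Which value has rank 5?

Sorted (ascending): 245, 790, 790, 790, 794
The 3 values of 790 occupy positions 2–4 → each gets rank 2.
Rank 5 → value 794.

794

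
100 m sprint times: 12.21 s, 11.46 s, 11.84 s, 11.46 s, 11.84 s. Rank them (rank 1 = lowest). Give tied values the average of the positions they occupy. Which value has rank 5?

12.21

Sorted (ascending): 11.46, 11.46, 11.84, 11.84, 12.21
The 2 values of 11.46 occupy positions 1–2 → average rank (1+2)/2 = 1.5.
The 2 values of 11.84 occupy positions 3–4 → average rank (3+4)/2 = 3.5.
Rank 5 → value 12.21.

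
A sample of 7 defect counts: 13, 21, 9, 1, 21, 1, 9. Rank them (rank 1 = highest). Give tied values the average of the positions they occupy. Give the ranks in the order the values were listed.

3, 1.5, 4.5, 6.5, 1.5, 6.5, 4.5

Sorted (descending): 21, 21, 13, 9, 9, 1, 1
The 2 values of 21 occupy positions 1–2 → average rank (1+2)/2 = 1.5.
The 2 values of 9 occupy positions 4–5 → average rank (4+5)/2 = 4.5.
The 2 values of 1 occupy positions 6–7 → average rank (6+7)/2 = 6.5.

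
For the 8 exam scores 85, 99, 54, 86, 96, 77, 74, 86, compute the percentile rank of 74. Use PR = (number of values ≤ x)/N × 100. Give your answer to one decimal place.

25.0

N = 8.
Strictly below 74: 1. Equal to 74: 1.
PR = 2/8 × 100 = 25.0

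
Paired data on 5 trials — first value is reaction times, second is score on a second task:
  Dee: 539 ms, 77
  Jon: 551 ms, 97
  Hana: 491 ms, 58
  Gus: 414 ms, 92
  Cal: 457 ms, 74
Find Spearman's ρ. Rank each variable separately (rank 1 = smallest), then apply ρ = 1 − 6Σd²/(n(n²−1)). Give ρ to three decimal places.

Ranks of variable 1: 4, 5, 3, 1, 2
Ranks of variable 2: 3, 5, 1, 4, 2
d = r₁ − r₂: 1, 0, 2, -3, 0
d²: 1, 0, 4, 9, 0; Σd² = 14
ρ = 1 − 6·14/(5·24) = 1 − 84/120 = 0.300

0.300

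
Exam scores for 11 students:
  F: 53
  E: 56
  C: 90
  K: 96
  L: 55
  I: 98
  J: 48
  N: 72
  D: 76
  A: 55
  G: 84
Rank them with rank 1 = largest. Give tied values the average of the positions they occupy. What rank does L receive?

Sorted (descending): 98, 96, 90, 84, 76, 72, 56, 55, 55, 53, 48
The 2 values of 55 occupy positions 8–9 → average rank (8+9)/2 = 8.5.
L has value 55 → rank 8.5.

8.5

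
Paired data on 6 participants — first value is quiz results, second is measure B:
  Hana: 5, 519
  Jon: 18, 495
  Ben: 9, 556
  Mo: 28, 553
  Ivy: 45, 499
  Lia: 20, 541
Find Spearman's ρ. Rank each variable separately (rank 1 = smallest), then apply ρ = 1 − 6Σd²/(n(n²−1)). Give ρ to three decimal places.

-0.143

Ranks of variable 1: 1, 3, 2, 5, 6, 4
Ranks of variable 2: 3, 1, 6, 5, 2, 4
d = r₁ − r₂: -2, 2, -4, 0, 4, 0
d²: 4, 4, 16, 0, 16, 0; Σd² = 40
ρ = 1 − 6·40/(6·35) = 1 − 240/210 = -0.143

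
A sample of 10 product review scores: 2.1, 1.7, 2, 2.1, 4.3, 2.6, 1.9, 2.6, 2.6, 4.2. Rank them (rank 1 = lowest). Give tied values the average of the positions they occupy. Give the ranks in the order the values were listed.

Sorted (ascending): 1.7, 1.9, 2, 2.1, 2.1, 2.6, 2.6, 2.6, 4.2, 4.3
The 2 values of 2.1 occupy positions 4–5 → average rank (4+5)/2 = 4.5.
The 3 values of 2.6 occupy positions 6–8 → average rank 7.

4.5, 1, 3, 4.5, 10, 7, 2, 7, 7, 9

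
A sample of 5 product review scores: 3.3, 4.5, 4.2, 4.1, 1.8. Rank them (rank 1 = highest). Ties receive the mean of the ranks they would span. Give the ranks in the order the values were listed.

4, 1, 2, 3, 5

Sorted (descending): 4.5, 4.2, 4.1, 3.3, 1.8
No ties — each value takes its position as its rank.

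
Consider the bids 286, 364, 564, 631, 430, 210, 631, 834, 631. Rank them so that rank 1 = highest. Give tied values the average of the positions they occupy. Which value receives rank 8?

286

Sorted (descending): 834, 631, 631, 631, 564, 430, 364, 286, 210
The 3 values of 631 occupy positions 2–4 → average rank 3.
Rank 8 → value 286.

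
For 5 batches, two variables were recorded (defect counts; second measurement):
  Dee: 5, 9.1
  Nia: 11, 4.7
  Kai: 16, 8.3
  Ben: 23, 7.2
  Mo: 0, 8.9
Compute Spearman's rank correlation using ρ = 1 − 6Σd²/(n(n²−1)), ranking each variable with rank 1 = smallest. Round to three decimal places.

-0.600

Ranks of variable 1: 2, 3, 4, 5, 1
Ranks of variable 2: 5, 1, 3, 2, 4
d = r₁ − r₂: -3, 2, 1, 3, -3
d²: 9, 4, 1, 9, 9; Σd² = 32
ρ = 1 − 6·32/(5·24) = 1 − 192/120 = -0.600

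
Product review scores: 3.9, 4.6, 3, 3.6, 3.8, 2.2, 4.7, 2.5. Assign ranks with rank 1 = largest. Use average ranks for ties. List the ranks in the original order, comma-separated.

3, 2, 6, 5, 4, 8, 1, 7

Sorted (descending): 4.7, 4.6, 3.9, 3.8, 3.6, 3, 2.5, 2.2
No ties — each value takes its position as its rank.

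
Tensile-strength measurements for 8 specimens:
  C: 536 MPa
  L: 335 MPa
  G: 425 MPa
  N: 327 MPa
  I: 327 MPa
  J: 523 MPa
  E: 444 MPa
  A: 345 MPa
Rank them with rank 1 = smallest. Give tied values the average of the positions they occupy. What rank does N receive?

Sorted (ascending): 327, 327, 335, 345, 425, 444, 523, 536
The 2 values of 327 occupy positions 1–2 → average rank (1+2)/2 = 1.5.
N has value 327 MPa → rank 1.5.

1.5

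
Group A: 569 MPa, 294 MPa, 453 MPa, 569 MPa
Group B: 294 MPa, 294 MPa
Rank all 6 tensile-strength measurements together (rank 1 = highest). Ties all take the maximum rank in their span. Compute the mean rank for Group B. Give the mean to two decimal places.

6.00

Sorted (descending): 569, 569, 453, 294, 294, 294
The 2 values of 569 occupy positions 1–2 → each gets rank 2.
The 3 values of 294 occupy positions 4–6 → each gets rank 6.
Group B values → pooled ranks: 294→6, 294→6
Mean rank = (6 + 6) / 2 = 6.00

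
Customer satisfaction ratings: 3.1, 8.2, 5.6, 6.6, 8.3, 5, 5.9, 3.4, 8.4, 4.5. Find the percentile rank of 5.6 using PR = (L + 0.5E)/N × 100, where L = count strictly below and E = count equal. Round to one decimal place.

N = 10.
Strictly below 5.6: 4. Equal to 5.6: 1.
PR = (4 + 0.5·1)/10 × 100 = 45.0

45.0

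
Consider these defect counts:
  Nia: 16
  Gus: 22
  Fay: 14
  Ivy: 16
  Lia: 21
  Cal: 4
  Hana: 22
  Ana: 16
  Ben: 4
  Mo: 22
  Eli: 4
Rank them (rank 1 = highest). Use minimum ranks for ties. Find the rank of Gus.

1

Sorted (descending): 22, 22, 22, 21, 16, 16, 16, 14, 4, 4, 4
The 3 values of 22 occupy positions 1–3 → each gets rank 1.
The 3 values of 16 occupy positions 5–7 → each gets rank 5.
The 3 values of 4 occupy positions 9–11 → each gets rank 9.
Gus has value 22 → rank 1.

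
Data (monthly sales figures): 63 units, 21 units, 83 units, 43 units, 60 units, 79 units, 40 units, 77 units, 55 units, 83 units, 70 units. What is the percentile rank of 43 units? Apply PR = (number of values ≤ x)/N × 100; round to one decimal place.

N = 11.
Strictly below 43: 2. Equal to 43: 1.
PR = 3/11 × 100 = 27.3

27.3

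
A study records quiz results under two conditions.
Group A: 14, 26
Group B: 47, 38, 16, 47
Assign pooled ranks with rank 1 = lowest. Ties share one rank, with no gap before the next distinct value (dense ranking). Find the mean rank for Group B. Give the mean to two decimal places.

4.00

Sorted (ascending): 14, 16, 26, 38, 47, 47
The 2 values of 47 share dense rank 5.
Remaining distinct values take the next consecutive integers.
Group B values → pooled ranks: 47→5, 38→4, 16→2, 47→5
Mean rank = (5 + 4 + 2 + 5) / 4 = 4.00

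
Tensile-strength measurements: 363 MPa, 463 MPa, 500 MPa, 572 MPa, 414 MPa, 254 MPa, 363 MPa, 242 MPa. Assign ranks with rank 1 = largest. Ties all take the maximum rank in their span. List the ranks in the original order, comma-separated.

6, 3, 2, 1, 4, 7, 6, 8

Sorted (descending): 572, 500, 463, 414, 363, 363, 254, 242
The 2 values of 363 occupy positions 5–6 → each gets rank 6.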